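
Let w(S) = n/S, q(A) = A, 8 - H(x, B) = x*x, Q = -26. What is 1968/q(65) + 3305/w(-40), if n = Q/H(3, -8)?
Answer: -328532/65 ≈ -5054.3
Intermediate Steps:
H(x, B) = 8 - x² (H(x, B) = 8 - x*x = 8 - x²)
n = 26 (n = -26/(8 - 1*3²) = -26/(8 - 1*9) = -26/(8 - 9) = -26/(-1) = -26*(-1) = 26)
w(S) = 26/S
1968/q(65) + 3305/w(-40) = 1968/65 + 3305/((26/(-40))) = 1968*(1/65) + 3305/((26*(-1/40))) = 1968/65 + 3305/(-13/20) = 1968/65 + 3305*(-20/13) = 1968/65 - 66100/13 = -328532/65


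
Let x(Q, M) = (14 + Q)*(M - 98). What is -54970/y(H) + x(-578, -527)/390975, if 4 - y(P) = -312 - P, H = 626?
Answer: -141065605/2455323 ≈ -57.453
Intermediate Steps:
y(P) = 316 + P (y(P) = 4 - (-312 - P) = 4 + (312 + P) = 316 + P)
x(Q, M) = (-98 + M)*(14 + Q) (x(Q, M) = (14 + Q)*(-98 + M) = (-98 + M)*(14 + Q))
-54970/y(H) + x(-578, -527)/390975 = -54970/(316 + 626) + (-1372 - 98*(-578) + 14*(-527) - 527*(-578))/390975 = -54970/942 + (-1372 + 56644 - 7378 + 304606)*(1/390975) = -54970*1/942 + 352500*(1/390975) = -27485/471 + 4700/5213 = -141065605/2455323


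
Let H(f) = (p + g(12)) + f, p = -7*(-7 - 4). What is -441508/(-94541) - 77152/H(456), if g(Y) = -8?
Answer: -7062235532/49634025 ≈ -142.29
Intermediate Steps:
p = 77 (p = -7*(-11) = 77)
H(f) = 69 + f (H(f) = (77 - 8) + f = 69 + f)
-441508/(-94541) - 77152/H(456) = -441508/(-94541) - 77152/(69 + 456) = -441508*(-1/94541) - 77152/525 = 441508/94541 - 77152*1/525 = 441508/94541 - 77152/525 = -7062235532/49634025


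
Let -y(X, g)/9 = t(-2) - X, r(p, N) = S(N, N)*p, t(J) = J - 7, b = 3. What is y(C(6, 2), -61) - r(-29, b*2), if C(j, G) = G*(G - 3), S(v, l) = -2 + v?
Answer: 179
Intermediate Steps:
t(J) = -7 + J
C(j, G) = G*(-3 + G)
r(p, N) = p*(-2 + N) (r(p, N) = (-2 + N)*p = p*(-2 + N))
y(X, g) = 81 + 9*X (y(X, g) = -9*((-7 - 2) - X) = -9*(-9 - X) = 81 + 9*X)
y(C(6, 2), -61) - r(-29, b*2) = (81 + 9*(2*(-3 + 2))) - (-29)*(-2 + 3*2) = (81 + 9*(2*(-1))) - (-29)*(-2 + 6) = (81 + 9*(-2)) - (-29)*4 = (81 - 18) - 1*(-116) = 63 + 116 = 179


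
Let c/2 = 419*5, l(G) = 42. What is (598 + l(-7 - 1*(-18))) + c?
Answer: 4830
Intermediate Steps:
c = 4190 (c = 2*(419*5) = 2*2095 = 4190)
(598 + l(-7 - 1*(-18))) + c = (598 + 42) + 4190 = 640 + 4190 = 4830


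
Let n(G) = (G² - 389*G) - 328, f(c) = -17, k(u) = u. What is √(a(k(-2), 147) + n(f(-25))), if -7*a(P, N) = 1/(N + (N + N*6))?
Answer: √2272921014/588 ≈ 81.080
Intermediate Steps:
n(G) = -328 + G² - 389*G
a(P, N) = -1/(56*N) (a(P, N) = -1/(7*(N + (N + N*6))) = -1/(7*(N + (N + 6*N))) = -1/(7*(N + 7*N)) = -1/(8*N)/7 = -1/(56*N))
√(a(k(-2), 147) + n(f(-25))) = √(-1/56/147 + (-328 + (-17)² - 389*(-17))) = √(-1/56*1/147 + (-328 + 289 + 6613)) = √(-1/8232 + 6574) = √(54117167/8232) = √2272921014/588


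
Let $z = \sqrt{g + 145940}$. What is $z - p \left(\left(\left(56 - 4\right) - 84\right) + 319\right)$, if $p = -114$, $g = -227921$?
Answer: $32718 + 3 i \sqrt{9109} \approx 32718.0 + 286.32 i$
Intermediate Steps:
$z = 3 i \sqrt{9109}$ ($z = \sqrt{-227921 + 145940} = \sqrt{-81981} = 3 i \sqrt{9109} \approx 286.32 i$)
$z - p \left(\left(\left(56 - 4\right) - 84\right) + 319\right) = 3 i \sqrt{9109} - - 114 \left(\left(\left(56 - 4\right) - 84\right) + 319\right) = 3 i \sqrt{9109} - - 114 \left(\left(52 - 84\right) + 319\right) = 3 i \sqrt{9109} - - 114 \left(-32 + 319\right) = 3 i \sqrt{9109} - \left(-114\right) 287 = 3 i \sqrt{9109} - -32718 = 3 i \sqrt{9109} + 32718 = 32718 + 3 i \sqrt{9109}$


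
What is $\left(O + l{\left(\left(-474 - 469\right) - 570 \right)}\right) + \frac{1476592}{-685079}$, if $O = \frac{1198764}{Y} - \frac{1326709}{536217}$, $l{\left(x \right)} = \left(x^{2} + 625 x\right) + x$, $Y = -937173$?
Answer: $\frac{154006972237966809809494}{114757148160017913} \approx 1.342 \cdot 10^{6}$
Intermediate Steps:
$l{\left(x \right)} = x^{2} + 626 x$
$O = - \frac{628717829815}{167509364847}$ ($O = \frac{1198764}{-937173} - \frac{1326709}{536217} = 1198764 \left(- \frac{1}{937173}\right) - \frac{1326709}{536217} = - \frac{399588}{312391} - \frac{1326709}{536217} = - \frac{628717829815}{167509364847} \approx -3.7533$)
$\left(O + l{\left(\left(-474 - 469\right) - 570 \right)}\right) + \frac{1476592}{-685079} = \left(- \frac{628717829815}{167509364847} + \left(\left(-474 - 469\right) - 570\right) \left(626 - 1513\right)\right) + \frac{1476592}{-685079} = \left(- \frac{628717829815}{167509364847} + \left(-943 - 570\right) \left(626 - 1513\right)\right) + 1476592 \left(- \frac{1}{685079}\right) = \left(- \frac{628717829815}{167509364847} - 1513 \left(626 - 1513\right)\right) - \frac{1476592}{685079} = \left(- \frac{628717829815}{167509364847} - -1342031\right) - \frac{1476592}{685079} = \left(- \frac{628717829815}{167509364847} + 1342031\right) - \frac{1476592}{685079} = \frac{224802131697154442}{167509364847} - \frac{1476592}{685079} = \frac{154006972237966809809494}{114757148160017913}$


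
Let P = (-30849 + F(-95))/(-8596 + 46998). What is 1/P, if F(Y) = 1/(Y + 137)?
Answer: -1612884/1295657 ≈ -1.2448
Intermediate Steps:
F(Y) = 1/(137 + Y)
P = -1295657/1612884 (P = (-30849 + 1/(137 - 95))/(-8596 + 46998) = (-30849 + 1/42)/38402 = (-30849 + 1/42)*(1/38402) = -1295657/42*1/38402 = -1295657/1612884 ≈ -0.80332)
1/P = 1/(-1295657/1612884) = -1612884/1295657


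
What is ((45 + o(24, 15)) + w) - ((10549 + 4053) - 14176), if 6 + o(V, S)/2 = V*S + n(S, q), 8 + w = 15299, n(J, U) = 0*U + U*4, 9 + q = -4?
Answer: 15514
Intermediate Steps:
q = -13 (q = -9 - 4 = -13)
n(J, U) = 4*U (n(J, U) = 0 + 4*U = 4*U)
w = 15291 (w = -8 + 15299 = 15291)
o(V, S) = -116 + 2*S*V (o(V, S) = -12 + 2*(V*S + 4*(-13)) = -12 + 2*(S*V - 52) = -12 + 2*(-52 + S*V) = -12 + (-104 + 2*S*V) = -116 + 2*S*V)
((45 + o(24, 15)) + w) - ((10549 + 4053) - 14176) = ((45 + (-116 + 2*15*24)) + 15291) - ((10549 + 4053) - 14176) = ((45 + (-116 + 720)) + 15291) - (14602 - 14176) = ((45 + 604) + 15291) - 1*426 = (649 + 15291) - 426 = 15940 - 426 = 15514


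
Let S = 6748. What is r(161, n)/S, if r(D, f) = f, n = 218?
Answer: 109/3374 ≈ 0.032306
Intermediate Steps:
r(161, n)/S = 218/6748 = 218*(1/6748) = 109/3374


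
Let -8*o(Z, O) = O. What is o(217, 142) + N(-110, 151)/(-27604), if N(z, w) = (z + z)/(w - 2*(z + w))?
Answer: -33807779/1904676 ≈ -17.750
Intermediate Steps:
o(Z, O) = -O/8
N(z, w) = 2*z/(-w - 2*z) (N(z, w) = (2*z)/(w - 2*(w + z)) = (2*z)/(w + (-2*w - 2*z)) = (2*z)/(-w - 2*z) = 2*z/(-w - 2*z))
o(217, 142) + N(-110, 151)/(-27604) = -1/8*142 - 2*(-110)/(151 + 2*(-110))/(-27604) = -71/4 - 2*(-110)/(151 - 220)*(-1/27604) = -71/4 - 2*(-110)/(-69)*(-1/27604) = -71/4 - 2*(-110)*(-1/69)*(-1/27604) = -71/4 - 220/69*(-1/27604) = -71/4 + 55/476169 = -33807779/1904676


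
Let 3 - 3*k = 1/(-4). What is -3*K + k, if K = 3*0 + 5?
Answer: -167/12 ≈ -13.917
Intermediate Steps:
k = 13/12 (k = 1 - ⅓/(-4) = 1 - ⅓*(-¼) = 1 + 1/12 = 13/12 ≈ 1.0833)
K = 5 (K = 0 + 5 = 5)
-3*K + k = -3*5 + 13/12 = -15 + 13/12 = -167/12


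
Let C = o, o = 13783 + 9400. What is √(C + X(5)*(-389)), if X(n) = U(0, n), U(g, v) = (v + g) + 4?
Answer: √19682 ≈ 140.29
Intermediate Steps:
U(g, v) = 4 + g + v (U(g, v) = (g + v) + 4 = 4 + g + v)
o = 23183
X(n) = 4 + n (X(n) = 4 + 0 + n = 4 + n)
C = 23183
√(C + X(5)*(-389)) = √(23183 + (4 + 5)*(-389)) = √(23183 + 9*(-389)) = √(23183 - 3501) = √19682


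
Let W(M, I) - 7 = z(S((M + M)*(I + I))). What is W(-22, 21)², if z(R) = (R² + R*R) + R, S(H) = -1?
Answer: 64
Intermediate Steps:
z(R) = R + 2*R² (z(R) = (R² + R²) + R = 2*R² + R = R + 2*R²)
W(M, I) = 8 (W(M, I) = 7 - (1 + 2*(-1)) = 7 - (1 - 2) = 7 - 1*(-1) = 7 + 1 = 8)
W(-22, 21)² = 8² = 64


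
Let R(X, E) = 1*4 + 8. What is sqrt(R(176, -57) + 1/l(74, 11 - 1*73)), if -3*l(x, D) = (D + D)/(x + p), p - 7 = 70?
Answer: sqrt(60171)/62 ≈ 3.9564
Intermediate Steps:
p = 77 (p = 7 + 70 = 77)
l(x, D) = -2*D/(3*(77 + x)) (l(x, D) = -(D + D)/(3*(x + 77)) = -2*D/(3*(77 + x)))
R(X, E) = 12 (R(X, E) = 4 + 8 = 12)
sqrt(R(176, -57) + 1/l(74, 11 - 1*73)) = sqrt(12 + 1/(-2*(11 - 1*73)/(231 + 3*74))) = sqrt(12 + 1/(-2*(11 - 73)/(231 + 222))) = sqrt(12 + 1/(-2*(-62)/453)) = sqrt(12 + 1/(-2*(-62)*1/453)) = sqrt(12 + 1/(124/453)) = sqrt(12 + 453/124) = sqrt(1941/124) = sqrt(60171)/62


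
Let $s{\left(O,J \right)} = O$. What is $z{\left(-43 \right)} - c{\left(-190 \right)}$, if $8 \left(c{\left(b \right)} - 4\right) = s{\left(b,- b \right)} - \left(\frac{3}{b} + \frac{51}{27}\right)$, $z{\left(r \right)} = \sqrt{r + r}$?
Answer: $\frac{273383}{13680} + i \sqrt{86} \approx 19.984 + 9.2736 i$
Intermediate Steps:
$z{\left(r \right)} = \sqrt{2} \sqrt{r}$ ($z{\left(r \right)} = \sqrt{2 r} = \sqrt{2} \sqrt{r}$)
$c{\left(b \right)} = \frac{271}{72} - \frac{3}{8 b} + \frac{b}{8}$ ($c{\left(b \right)} = 4 + \frac{b - \left(\frac{3}{b} + \frac{51}{27}\right)}{8} = 4 + \frac{b - \left(\frac{3}{b} + 51 \cdot \frac{1}{27}\right)}{8} = 4 + \frac{b - \left(\frac{3}{b} + \frac{17}{9}\right)}{8} = 4 + \frac{b - \left(\frac{17}{9} + \frac{3}{b}\right)}{8} = 4 + \frac{- \frac{17}{9} + b - \frac{3}{b}}{8} = 4 - \left(\frac{17}{72} - \frac{b}{8} + \frac{3}{8 b}\right) = \frac{271}{72} - \frac{3}{8 b} + \frac{b}{8}$)
$z{\left(-43 \right)} - c{\left(-190 \right)} = \sqrt{2} \sqrt{-43} - \frac{-27 - 190 \left(271 + 9 \left(-190\right)\right)}{72 \left(-190\right)} = \sqrt{2} i \sqrt{43} - \frac{1}{72} \left(- \frac{1}{190}\right) \left(-27 - 190 \left(271 - 1710\right)\right) = i \sqrt{86} - \frac{1}{72} \left(- \frac{1}{190}\right) \left(-27 - -273410\right) = i \sqrt{86} - \frac{1}{72} \left(- \frac{1}{190}\right) \left(-27 + 273410\right) = i \sqrt{86} - \frac{1}{72} \left(- \frac{1}{190}\right) 273383 = i \sqrt{86} - - \frac{273383}{13680} = i \sqrt{86} + \frac{273383}{13680} = \frac{273383}{13680} + i \sqrt{86}$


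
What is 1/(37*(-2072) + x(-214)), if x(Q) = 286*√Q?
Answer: -9583/736859155 - 143*I*√214/2947436620 ≈ -1.3005e-5 - 7.0974e-7*I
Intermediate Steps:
1/(37*(-2072) + x(-214)) = 1/(37*(-2072) + 286*√(-214)) = 1/(-76664 + 286*(I*√214)) = 1/(-76664 + 286*I*√214)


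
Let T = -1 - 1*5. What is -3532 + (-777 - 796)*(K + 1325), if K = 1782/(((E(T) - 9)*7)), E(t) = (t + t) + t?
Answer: -14510481/7 ≈ -2.0729e+6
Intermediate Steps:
T = -6 (T = -1 - 5 = -6)
E(t) = 3*t (E(t) = 2*t + t = 3*t)
K = -66/7 (K = 1782/(((3*(-6) - 9)*7)) = 1782/(((-18 - 9)*7)) = 1782/((-27*7)) = 1782/(-189) = 1782*(-1/189) = -66/7 ≈ -9.4286)
-3532 + (-777 - 796)*(K + 1325) = -3532 + (-777 - 796)*(-66/7 + 1325) = -3532 - 1573*9209/7 = -3532 - 14485757/7 = -14510481/7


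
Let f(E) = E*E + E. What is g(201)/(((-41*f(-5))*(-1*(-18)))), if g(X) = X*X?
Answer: -4489/1640 ≈ -2.7372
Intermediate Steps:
g(X) = X²
f(E) = E + E² (f(E) = E² + E = E + E²)
g(201)/(((-41*f(-5))*(-1*(-18)))) = 201²/(((-(-205)*(1 - 5))*(-1*(-18)))) = 40401/((-(-205)*(-4)*18)) = 40401/((-41*20*18)) = 40401/((-820*18)) = 40401/(-14760) = 40401*(-1/14760) = -4489/1640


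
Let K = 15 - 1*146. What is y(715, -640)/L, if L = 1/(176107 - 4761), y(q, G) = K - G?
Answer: 87215114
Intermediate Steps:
K = -131 (K = 15 - 146 = -131)
y(q, G) = -131 - G
L = 1/171346 ≈ 5.8361e-6
y(715, -640)/L = (-131 - 1*(-640))/(1/171346) = (-131 + 640)*171346 = 509*171346 = 87215114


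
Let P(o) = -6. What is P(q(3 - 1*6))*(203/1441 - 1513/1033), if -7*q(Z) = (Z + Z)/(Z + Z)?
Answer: 11823204/1488553 ≈ 7.9427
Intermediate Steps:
q(Z) = -⅐ (q(Z) = -(Z + Z)/(7*(Z + Z)) = -2*Z/(7*(2*Z)) = -2*Z*1/(2*Z)/7 = -⅐*1 = -⅐)
P(q(3 - 1*6))*(203/1441 - 1513/1033) = -6*(203/1441 - 1513/1033) = -6*(-1970534/1488553) = 11823204/1488553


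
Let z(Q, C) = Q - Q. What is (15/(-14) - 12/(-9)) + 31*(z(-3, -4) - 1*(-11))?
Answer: 14333/42 ≈ 341.26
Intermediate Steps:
z(Q, C) = 0
(15/(-14) - 12/(-9)) + 31*(z(-3, -4) - 1*(-11)) = (15/(-14) - 12/(-9)) + 31*(0 - 1*(-11)) = (15*(-1/14) - 12*(-⅑)) + 31*(0 + 11) = (-15/14 + 4/3) + 31*11 = 11/42 + 341 = 14333/42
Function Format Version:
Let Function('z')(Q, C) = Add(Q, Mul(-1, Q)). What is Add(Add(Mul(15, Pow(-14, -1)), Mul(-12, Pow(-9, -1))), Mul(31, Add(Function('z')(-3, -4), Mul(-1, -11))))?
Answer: Rational(14333, 42) ≈ 341.26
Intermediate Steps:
Function('z')(Q, C) = 0
Add(Add(Mul(15, Pow(-14, -1)), Mul(-12, Pow(-9, -1))), Mul(31, Add(Function('z')(-3, -4), Mul(-1, -11)))) = Add(Add(Mul(15, Pow(-14, -1)), Mul(-12, Pow(-9, -1))), Mul(31, Add(0, Mul(-1, -11)))) = Add(Add(Mul(15, Rational(-1, 14)), Mul(-12, Rational(-1, 9))), Mul(31, Add(0, 11))) = Add(Add(Rational(-15, 14), Rational(4, 3)), Mul(31, 11)) = Add(Rational(11, 42), 341) = Rational(14333, 42)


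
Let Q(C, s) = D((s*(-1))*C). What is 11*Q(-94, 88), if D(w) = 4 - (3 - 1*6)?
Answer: 77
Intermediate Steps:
D(w) = 7 (D(w) = 4 - (3 - 6) = 4 - 1*(-3) = 4 + 3 = 7)
Q(C, s) = 7
11*Q(-94, 88) = 11*7 = 77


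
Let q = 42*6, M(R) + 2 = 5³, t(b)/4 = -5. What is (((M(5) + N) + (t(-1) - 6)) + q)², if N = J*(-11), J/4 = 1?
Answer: 93025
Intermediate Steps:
J = 4 (J = 4*1 = 4)
t(b) = -20 (t(b) = 4*(-5) = -20)
M(R) = 123 (M(R) = -2 + 5³ = -2 + 125 = 123)
q = 252
N = -44 (N = 4*(-11) = -44)
(((M(5) + N) + (t(-1) - 6)) + q)² = (((123 - 44) + (-20 - 6)) + 252)² = ((79 - 26) + 252)² = (53 + 252)² = 305² = 93025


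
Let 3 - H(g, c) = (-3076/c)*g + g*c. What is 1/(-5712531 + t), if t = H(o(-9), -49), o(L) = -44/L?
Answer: -49/279917172 ≈ -1.7505e-7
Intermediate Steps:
H(g, c) = 3 - c*g + 3076*g/c (H(g, c) = 3 - ((-3076/c)*g + g*c) = 3 - (-3076*g/c + c*g) = 3 - (c*g - 3076*g/c) = 3 + (-c*g + 3076*g/c) = 3 - c*g + 3076*g/c)
t = -3153/49 (t = 3 - 1*(-49)*(-44/(-9)) + 3076*(-44/(-9))/(-49) = 3 - 1*(-49)*(-44*(-1/9)) + 3076*(-44*(-1/9))*(-1/49) = 3 - 1*(-49)*44/9 + 3076*(44/9)*(-1/49) = 3 + 2156/9 - 135344/441 = -3153/49 ≈ -64.347)
1/(-5712531 + t) = 1/(-5712531 - 3153/49) = 1/(-279917172/49) = -49/279917172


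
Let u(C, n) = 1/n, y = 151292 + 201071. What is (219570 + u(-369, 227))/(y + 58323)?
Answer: 49842391/93225722 ≈ 0.53464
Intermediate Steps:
y = 352363
(219570 + u(-369, 227))/(y + 58323) = (219570 + 1/227)/(352363 + 58323) = (219570 + 1/227)/410686 = (49842391/227)*(1/410686) = 49842391/93225722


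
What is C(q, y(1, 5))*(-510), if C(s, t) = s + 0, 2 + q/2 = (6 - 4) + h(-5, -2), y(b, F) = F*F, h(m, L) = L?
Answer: 2040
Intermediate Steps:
y(b, F) = F²
q = -4 (q = -4 + 2*((6 - 4) - 2) = -4 + 2*(2 - 2) = -4 + 2*0 = -4 + 0 = -4)
C(s, t) = s
C(q, y(1, 5))*(-510) = -4*(-510) = 2040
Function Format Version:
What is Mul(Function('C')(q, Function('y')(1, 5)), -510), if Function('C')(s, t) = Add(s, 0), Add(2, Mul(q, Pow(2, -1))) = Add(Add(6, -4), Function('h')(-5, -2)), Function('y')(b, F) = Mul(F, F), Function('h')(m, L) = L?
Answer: 2040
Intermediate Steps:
Function('y')(b, F) = Pow(F, 2)
q = -4 (q = Add(-4, Mul(2, Add(Add(6, -4), -2))) = Add(-4, Mul(2, Add(2, -2))) = Add(-4, Mul(2, 0)) = Add(-4, 0) = -4)
Function('C')(s, t) = s
Mul(Function('C')(q, Function('y')(1, 5)), -510) = Mul(-4, -510) = 2040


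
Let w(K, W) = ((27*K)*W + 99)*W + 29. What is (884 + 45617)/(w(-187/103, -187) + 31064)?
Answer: -4789603/175262741 ≈ -0.027328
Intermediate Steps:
w(K, W) = 29 + W*(99 + 27*K*W) (w(K, W) = (27*K*W + 99)*W + 29 = (99 + 27*K*W)*W + 29 = W*(99 + 27*K*W) + 29 = 29 + W*(99 + 27*K*W))
(884 + 45617)/(w(-187/103, -187) + 31064) = (884 + 45617)/((29 + 99*(-187) + 27*(-187/103)*(-187)²) + 31064) = 46501/((29 - 18513 + 27*(-187*1/103)*34969) + 31064) = 46501/((29 - 18513 + 27*(-187/103)*34969) + 31064) = 46501/((29 - 18513 - 176558481/103) + 31064) = 46501/(-178462333/103 + 31064) = 46501/(-175262741/103) = 46501*(-103/175262741) = -4789603/175262741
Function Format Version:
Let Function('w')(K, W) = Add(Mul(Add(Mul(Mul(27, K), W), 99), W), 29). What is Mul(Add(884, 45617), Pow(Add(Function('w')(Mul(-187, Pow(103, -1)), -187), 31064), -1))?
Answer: Rational(-4789603, 175262741) ≈ -0.027328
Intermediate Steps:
Function('w')(K, W) = Add(29, Mul(W, Add(99, Mul(27, K, W)))) (Function('w')(K, W) = Add(Mul(Add(Mul(27, K, W), 99), W), 29) = Add(Mul(Add(99, Mul(27, K, W)), W), 29) = Add(Mul(W, Add(99, Mul(27, K, W))), 29) = Add(29, Mul(W, Add(99, Mul(27, K, W)))))
Mul(Add(884, 45617), Pow(Add(Function('w')(Mul(-187, Pow(103, -1)), -187), 31064), -1)) = Mul(Add(884, 45617), Pow(Add(Add(29, Mul(99, -187), Mul(27, Mul(-187, Pow(103, -1)), Pow(-187, 2))), 31064), -1)) = Mul(46501, Pow(Add(Add(29, -18513, Mul(27, Mul(-187, Rational(1, 103)), 34969)), 31064), -1)) = Mul(46501, Pow(Add(Add(29, -18513, Mul(27, Rational(-187, 103), 34969)), 31064), -1)) = Mul(46501, Pow(Add(Add(29, -18513, Rational(-176558481, 103)), 31064), -1)) = Mul(46501, Pow(Add(Rational(-178462333, 103), 31064), -1)) = Mul(46501, Pow(Rational(-175262741, 103), -1)) = Mul(46501, Rational(-103, 175262741)) = Rational(-4789603, 175262741)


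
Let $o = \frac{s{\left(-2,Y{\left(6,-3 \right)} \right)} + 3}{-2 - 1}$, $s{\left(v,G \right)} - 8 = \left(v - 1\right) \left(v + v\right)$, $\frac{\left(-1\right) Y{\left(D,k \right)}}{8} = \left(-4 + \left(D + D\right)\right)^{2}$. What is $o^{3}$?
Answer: $- \frac{12167}{27} \approx -450.63$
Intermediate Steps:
$Y{\left(D,k \right)} = - 8 \left(-4 + 2 D\right)^{2}$ ($Y{\left(D,k \right)} = - 8 \left(-4 + \left(D + D\right)\right)^{2} = - 8 \left(-4 + 2 D\right)^{2}$)
$s{\left(v,G \right)} = 8 + 2 v \left(-1 + v\right)$ ($s{\left(v,G \right)} = 8 + \left(v - 1\right) \left(v + v\right) = 8 + \left(-1 + v\right) 2 v = 8 + 2 v \left(-1 + v\right)$)
$o = - \frac{23}{3}$ ($o = \frac{\left(8 - -4 + 2 \left(-2\right)^{2}\right) + 3}{-2 - 1} = \frac{\left(8 + 4 + 2 \cdot 4\right) + 3}{-3} = \left(\left(8 + 4 + 8\right) + 3\right) \left(- \frac{1}{3}\right) = \left(20 + 3\right) \left(- \frac{1}{3}\right) = 23 \left(- \frac{1}{3}\right) = - \frac{23}{3} \approx -7.6667$)
$o^{3} = \left(- \frac{23}{3}\right)^{3} = - \frac{12167}{27}$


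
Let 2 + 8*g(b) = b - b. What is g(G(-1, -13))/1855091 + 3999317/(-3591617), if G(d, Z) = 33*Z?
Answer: -29676391483005/26651105488588 ≈ -1.1135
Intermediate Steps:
g(b) = -¼ (g(b) = -¼ + (b - b)/8 = -¼ + (⅛)*0 = -¼ + 0 = -¼)
g(G(-1, -13))/1855091 + 3999317/(-3591617) = -¼/1855091 + 3999317/(-3591617) = -¼*1/1855091 + 3999317*(-1/3591617) = -1/7420364 - 3999317/3591617 = -29676391483005/26651105488588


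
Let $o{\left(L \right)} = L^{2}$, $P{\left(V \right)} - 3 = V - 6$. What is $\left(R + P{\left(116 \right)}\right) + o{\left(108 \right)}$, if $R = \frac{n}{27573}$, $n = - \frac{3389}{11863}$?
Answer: $\frac{3852239019334}{327098499} \approx 11777.0$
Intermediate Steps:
$n = - \frac{3389}{11863}$ ($n = \left(-3389\right) \frac{1}{11863} = - \frac{3389}{11863} \approx -0.28568$)
$P{\left(V \right)} = -3 + V$ ($P{\left(V \right)} = 3 + \left(V - 6\right) = 3 + \left(-6 + V\right) = -3 + V$)
$R = - \frac{3389}{327098499}$ ($R = - \frac{3389}{11863 \cdot 27573} = \left(- \frac{3389}{11863}\right) \frac{1}{27573} = - \frac{3389}{327098499} \approx -1.0361 \cdot 10^{-5}$)
$\left(R + P{\left(116 \right)}\right) + o{\left(108 \right)} = \left(- \frac{3389}{327098499} + \left(-3 + 116\right)\right) + 108^{2} = \left(- \frac{3389}{327098499} + 113\right) + 11664 = \frac{36962126998}{327098499} + 11664 = \frac{3852239019334}{327098499}$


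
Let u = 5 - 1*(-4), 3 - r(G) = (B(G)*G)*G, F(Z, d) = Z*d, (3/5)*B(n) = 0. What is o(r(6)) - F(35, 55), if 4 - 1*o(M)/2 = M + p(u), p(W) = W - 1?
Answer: -1939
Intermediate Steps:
B(n) = 0 (B(n) = (5/3)*0 = 0)
r(G) = 3 (r(G) = 3 - 0*G*G = 3 - 0*G = 3 - 1*0 = 3 + 0 = 3)
u = 9 (u = 5 + 4 = 9)
p(W) = -1 + W
o(M) = -8 - 2*M (o(M) = 8 - 2*(M + (-1 + 9)) = 8 - 2*(M + 8) = 8 - 2*(8 + M) = 8 + (-16 - 2*M) = -8 - 2*M)
o(r(6)) - F(35, 55) = (-8 - 2*3) - 35*55 = (-8 - 6) - 1*1925 = -14 - 1925 = -1939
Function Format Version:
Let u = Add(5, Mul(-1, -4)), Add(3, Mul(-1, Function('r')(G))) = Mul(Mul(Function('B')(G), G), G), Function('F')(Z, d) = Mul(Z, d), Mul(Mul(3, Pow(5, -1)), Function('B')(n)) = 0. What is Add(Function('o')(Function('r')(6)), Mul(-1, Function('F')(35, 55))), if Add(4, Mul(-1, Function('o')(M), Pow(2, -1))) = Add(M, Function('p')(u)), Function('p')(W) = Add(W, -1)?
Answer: -1939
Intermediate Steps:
Function('B')(n) = 0 (Function('B')(n) = Mul(Rational(5, 3), 0) = 0)
Function('r')(G) = 3 (Function('r')(G) = Add(3, Mul(-1, Mul(Mul(0, G), G))) = Add(3, Mul(-1, Mul(0, G))) = Add(3, Mul(-1, 0)) = Add(3, 0) = 3)
u = 9 (u = Add(5, 4) = 9)
Function('p')(W) = Add(-1, W)
Function('o')(M) = Add(-8, Mul(-2, M)) (Function('o')(M) = Add(8, Mul(-2, Add(M, Add(-1, 9)))) = Add(8, Mul(-2, Add(M, 8))) = Add(8, Mul(-2, Add(8, M))) = Add(8, Add(-16, Mul(-2, M))) = Add(-8, Mul(-2, M)))
Add(Function('o')(Function('r')(6)), Mul(-1, Function('F')(35, 55))) = Add(Add(-8, Mul(-2, 3)), Mul(-1, Mul(35, 55))) = Add(Add(-8, -6), Mul(-1, 1925)) = Add(-14, -1925) = -1939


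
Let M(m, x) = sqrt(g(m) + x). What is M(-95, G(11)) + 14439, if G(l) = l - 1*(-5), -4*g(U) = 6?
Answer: 14439 + sqrt(58)/2 ≈ 14443.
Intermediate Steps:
g(U) = -3/2 (g(U) = -1/4*6 = -3/2)
G(l) = 5 + l (G(l) = l + 5 = 5 + l)
M(m, x) = sqrt(-3/2 + x)
M(-95, G(11)) + 14439 = sqrt(-6 + 4*(5 + 11))/2 + 14439 = sqrt(-6 + 4*16)/2 + 14439 = sqrt(-6 + 64)/2 + 14439 = sqrt(58)/2 + 14439 = 14439 + sqrt(58)/2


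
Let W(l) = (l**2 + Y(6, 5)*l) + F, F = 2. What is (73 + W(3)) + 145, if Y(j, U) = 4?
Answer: 241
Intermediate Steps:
W(l) = 2 + l**2 + 4*l (W(l) = (l**2 + 4*l) + 2 = 2 + l**2 + 4*l)
(73 + W(3)) + 145 = (73 + (2 + 3**2 + 4*3)) + 145 = (73 + (2 + 9 + 12)) + 145 = (73 + 23) + 145 = 96 + 145 = 241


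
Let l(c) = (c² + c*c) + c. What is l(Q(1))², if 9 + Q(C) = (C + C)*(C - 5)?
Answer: 314721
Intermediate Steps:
Q(C) = -9 + 2*C*(-5 + C) (Q(C) = -9 + (C + C)*(C - 5) = -9 + (2*C)*(-5 + C) = -9 + 2*C*(-5 + C))
l(c) = c + 2*c² (l(c) = (c² + c²) + c = 2*c² + c = c + 2*c²)
l(Q(1))² = ((-9 - 10*1 + 2*1²)*(1 + 2*(-9 - 10*1 + 2*1²)))² = ((-9 - 10 + 2*1)*(1 + 2*(-9 - 10 + 2*1)))² = ((-9 - 10 + 2)*(1 + 2*(-9 - 10 + 2)))² = (-17*(1 + 2*(-17)))² = (-17*(1 - 34))² = (-17*(-33))² = 561² = 314721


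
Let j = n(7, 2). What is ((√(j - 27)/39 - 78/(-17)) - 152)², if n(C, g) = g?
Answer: 9551927531/439569 - 25060*I/663 ≈ 21730.0 - 37.798*I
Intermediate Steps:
j = 2
((√(j - 27)/39 - 78/(-17)) - 152)² = ((√(2 - 27)/39 - 78/(-17)) - 152)² = ((√(-25)*(1/39) - 78*(-1/17)) - 152)² = (((5*I)*(1/39) + 78/17) - 152)² = ((5*I/39 + 78/17) - 152)² = ((78/17 + 5*I/39) - 152)² = (-2506/17 + 5*I/39)²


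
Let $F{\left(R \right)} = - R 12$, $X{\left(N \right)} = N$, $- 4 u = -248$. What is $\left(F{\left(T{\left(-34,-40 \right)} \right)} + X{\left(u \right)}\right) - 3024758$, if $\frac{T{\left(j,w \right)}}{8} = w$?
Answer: $-3020856$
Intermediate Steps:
$u = 62$ ($u = \left(- \frac{1}{4}\right) \left(-248\right) = 62$)
$T{\left(j,w \right)} = 8 w$
$F{\left(R \right)} = - 12 R$
$\left(F{\left(T{\left(-34,-40 \right)} \right)} + X{\left(u \right)}\right) - 3024758 = \left(- 12 \cdot 8 \left(-40\right) + 62\right) - 3024758 = \left(\left(-12\right) \left(-320\right) + 62\right) - 3024758 = \left(3840 + 62\right) - 3024758 = 3902 - 3024758 = -3020856$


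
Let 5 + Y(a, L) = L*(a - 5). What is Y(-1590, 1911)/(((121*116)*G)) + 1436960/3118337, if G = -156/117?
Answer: 14297608980395/87537956264 ≈ 163.33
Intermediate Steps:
G = -4/3 (G = -156*1/117 = -4/3 ≈ -1.3333)
Y(a, L) = -5 + L*(-5 + a) (Y(a, L) = -5 + L*(a - 5) = -5 + L*(-5 + a))
Y(-1590, 1911)/(((121*116)*G)) + 1436960/3118337 = (-5 - 5*1911 + 1911*(-1590))/(((121*116)*(-4/3))) + 1436960/3118337 = (-5 - 9555 - 3038490)/((14036*(-4/3))) + 1436960*(1/3118337) = -3048050/(-56144/3) + 1436960/3118337 = -3048050*(-3/56144) + 1436960/3118337 = 4572075/28072 + 1436960/3118337 = 14297608980395/87537956264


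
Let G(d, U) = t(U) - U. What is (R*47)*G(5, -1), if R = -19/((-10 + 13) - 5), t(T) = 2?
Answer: 2679/2 ≈ 1339.5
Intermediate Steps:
G(d, U) = 2 - U
R = 19/2 (R = -19/(3 - 5) = -19/(-2) = -19*(-½) = 19/2 ≈ 9.5000)
(R*47)*G(5, -1) = ((19/2)*47)*(2 - 1*(-1)) = 893*(2 + 1)/2 = (893/2)*3 = 2679/2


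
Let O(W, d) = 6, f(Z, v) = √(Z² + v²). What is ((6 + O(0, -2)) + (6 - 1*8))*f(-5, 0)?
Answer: 50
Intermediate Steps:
((6 + O(0, -2)) + (6 - 1*8))*f(-5, 0) = ((6 + 6) + (6 - 1*8))*√((-5)² + 0²) = (12 + (6 - 8))*√(25 + 0) = (12 - 2)*√25 = 10*5 = 50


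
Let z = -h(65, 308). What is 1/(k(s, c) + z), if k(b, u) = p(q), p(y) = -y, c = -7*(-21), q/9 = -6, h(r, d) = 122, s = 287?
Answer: -1/68 ≈ -0.014706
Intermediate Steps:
q = -54 (q = 9*(-6) = -54)
c = 147
k(b, u) = 54 (k(b, u) = -1*(-54) = 54)
z = -122 (z = -1*122 = -122)
1/(k(s, c) + z) = 1/(54 - 122) = 1/(-68) = -1/68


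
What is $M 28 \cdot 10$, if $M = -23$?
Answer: $-6440$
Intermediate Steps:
$M 28 \cdot 10 = \left(-23\right) 28 \cdot 10 = \left(-644\right) 10 = -6440$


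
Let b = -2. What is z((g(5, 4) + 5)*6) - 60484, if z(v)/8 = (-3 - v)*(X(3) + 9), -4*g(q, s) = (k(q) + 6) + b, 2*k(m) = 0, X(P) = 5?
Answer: -63508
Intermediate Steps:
k(m) = 0 (k(m) = (½)*0 = 0)
g(q, s) = -1 (g(q, s) = -((0 + 6) - 2)/4 = -(6 - 2)/4 = -¼*4 = -1)
z(v) = -336 - 112*v (z(v) = 8*((-3 - v)*(5 + 9)) = 8*((-3 - v)*14) = 8*(-42 - 14*v) = -336 - 112*v)
z((g(5, 4) + 5)*6) - 60484 = (-336 - 112*(-1 + 5)*6) - 60484 = (-336 - 448*6) - 60484 = (-336 - 112*24) - 60484 = (-336 - 2688) - 60484 = -3024 - 60484 = -63508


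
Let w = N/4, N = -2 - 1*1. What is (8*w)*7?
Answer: -42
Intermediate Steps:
N = -3 (N = -2 - 1 = -3)
w = -¾ (w = -3/4 = -3*¼ = -¾ ≈ -0.75000)
(8*w)*7 = (8*(-¾))*7 = -6*7 = -42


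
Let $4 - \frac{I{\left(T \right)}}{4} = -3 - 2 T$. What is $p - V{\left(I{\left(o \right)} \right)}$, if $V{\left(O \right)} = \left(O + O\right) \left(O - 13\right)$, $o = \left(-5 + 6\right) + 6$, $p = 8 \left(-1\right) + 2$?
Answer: $-11934$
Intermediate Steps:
$p = -6$ ($p = -8 + 2 = -6$)
$o = 7$ ($o = 1 + 6 = 7$)
$I{\left(T \right)} = 28 + 8 T$ ($I{\left(T \right)} = 16 - 4 \left(-3 - 2 T\right) = 16 + \left(12 + 8 T\right) = 28 + 8 T$)
$V{\left(O \right)} = 2 O \left(-13 + O\right)$
$p - V{\left(I{\left(o \right)} \right)} = -6 - 2 \left(28 + 8 \cdot 7\right) \left(-13 + \left(28 + 8 \cdot 7\right)\right) = -6 - 2 \left(28 + 56\right) \left(-13 + \left(28 + 56\right)\right) = -6 - 2 \cdot 84 \left(-13 + 84\right) = -6 - 2 \cdot 84 \cdot 71 = -6 - 11928 = -11934$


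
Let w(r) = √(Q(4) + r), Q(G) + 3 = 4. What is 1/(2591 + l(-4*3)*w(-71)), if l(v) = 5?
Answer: 2591/6715031 - 5*I*√70/6715031 ≈ 0.00038585 - 6.2298e-6*I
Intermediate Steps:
Q(G) = 1 (Q(G) = -3 + 4 = 1)
w(r) = √(1 + r)
1/(2591 + l(-4*3)*w(-71)) = 1/(2591 + 5*√(1 - 71)) = 1/(2591 + 5*√(-70)) = 1/(2591 + 5*(I*√70)) = 1/(2591 + 5*I*√70)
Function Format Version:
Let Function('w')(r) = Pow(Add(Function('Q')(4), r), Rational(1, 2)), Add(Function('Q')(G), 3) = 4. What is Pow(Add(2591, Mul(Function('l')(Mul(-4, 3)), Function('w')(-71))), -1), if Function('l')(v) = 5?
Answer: Add(Rational(2591, 6715031), Mul(Rational(-5, 6715031), I, Pow(70, Rational(1, 2)))) ≈ Add(0.00038585, Mul(-6.2298e-6, I))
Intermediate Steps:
Function('Q')(G) = 1 (Function('Q')(G) = Add(-3, 4) = 1)
Function('w')(r) = Pow(Add(1, r), Rational(1, 2))
Pow(Add(2591, Mul(Function('l')(Mul(-4, 3)), Function('w')(-71))), -1) = Pow(Add(2591, Mul(5, Pow(Add(1, -71), Rational(1, 2)))), -1) = Pow(Add(2591, Mul(5, Pow(-70, Rational(1, 2)))), -1) = Pow(Add(2591, Mul(5, Mul(I, Pow(70, Rational(1, 2))))), -1) = Pow(Add(2591, Mul(5, I, Pow(70, Rational(1, 2)))), -1)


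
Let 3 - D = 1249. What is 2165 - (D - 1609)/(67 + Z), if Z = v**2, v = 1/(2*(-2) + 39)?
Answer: 181191915/82076 ≈ 2207.6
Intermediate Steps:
D = -1246 (D = 3 - 1*1249 = 3 - 1249 = -1246)
v = 1/35 (v = 1/(-4 + 39) = 1/35 ≈ 0.028571)
Z = 1/1225 (Z = (1/35)**2 = 1/1225 ≈ 0.00081633)
2165 - (D - 1609)/(67 + Z) = 2165 - (-1246 - 1609)/(67 + 1/1225) = 2165 - (-2855)/82076/1225 = 2165 - (-2855)*1225/82076 = 2165 - 1*(-3497375/82076) = 2165 + 3497375/82076 = 181191915/82076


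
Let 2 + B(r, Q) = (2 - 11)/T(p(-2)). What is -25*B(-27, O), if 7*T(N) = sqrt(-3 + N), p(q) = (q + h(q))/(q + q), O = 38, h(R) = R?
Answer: 50 - 1575*I*sqrt(2)/2 ≈ 50.0 - 1113.7*I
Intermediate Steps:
p(q) = 1 (p(q) = (q + q)/(q + q) = (2*q)/((2*q)) = (2*q)*(1/(2*q)) = 1)
T(N) = sqrt(-3 + N)/7
B(r, Q) = -2 + 63*I*sqrt(2)/2 (B(r, Q) = -2 + (2 - 11)/((sqrt(-3 + 1)/7)) = -2 - 9*(-7*I*sqrt(2)/2) = -2 - (-63)*I*sqrt(2)/2 = -2 + 63*I*sqrt(2)/2)
-25*B(-27, O) = -25*(-2 + 63*I*sqrt(2)/2) = 50 - 1575*I*sqrt(2)/2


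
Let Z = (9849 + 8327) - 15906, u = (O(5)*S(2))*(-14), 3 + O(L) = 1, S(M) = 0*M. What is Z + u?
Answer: 2270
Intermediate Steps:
S(M) = 0
O(L) = -2 (O(L) = -3 + 1 = -2)
u = 0 (u = -2*0*(-14) = 0*(-14) = 0)
Z = 2270 (Z = 18176 - 15906 = 2270)
Z + u = 2270 + 0 = 2270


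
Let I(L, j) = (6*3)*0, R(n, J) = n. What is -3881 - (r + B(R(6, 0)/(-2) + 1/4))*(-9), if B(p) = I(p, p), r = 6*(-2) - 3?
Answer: -4016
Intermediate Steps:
r = -15 (r = -12 - 3 = -15)
I(L, j) = 0 (I(L, j) = 18*0 = 0)
B(p) = 0
-3881 - (r + B(R(6, 0)/(-2) + 1/4))*(-9) = -3881 - (-15 + 0)*(-9) = -3881 - (-15)*(-9) = -3881 - 1*135 = -3881 - 135 = -4016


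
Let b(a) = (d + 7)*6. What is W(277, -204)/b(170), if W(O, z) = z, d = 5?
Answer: -17/6 ≈ -2.8333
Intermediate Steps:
b(a) = 72 (b(a) = (5 + 7)*6 = 12*6 = 72)
W(277, -204)/b(170) = -204/72 = -204*1/72 = -17/6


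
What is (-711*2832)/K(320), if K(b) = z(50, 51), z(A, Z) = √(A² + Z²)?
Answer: -2013552*√5101/5101 ≈ -28193.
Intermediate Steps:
K(b) = √5101 (K(b) = √(50² + 51²) = √(2500 + 2601) = √5101)
(-711*2832)/K(320) = (-711*2832)/(√5101) = -2013552*√5101/5101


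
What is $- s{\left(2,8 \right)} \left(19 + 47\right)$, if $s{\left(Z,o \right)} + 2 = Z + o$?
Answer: $-528$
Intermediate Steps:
$s{\left(Z,o \right)} = -2 + Z + o$ ($s{\left(Z,o \right)} = -2 + \left(Z + o\right) = -2 + Z + o$)
$- s{\left(2,8 \right)} \left(19 + 47\right) = - \left(-2 + 2 + 8\right) \left(19 + 47\right) = - 8 \cdot 66 = \left(-1\right) 528 = -528$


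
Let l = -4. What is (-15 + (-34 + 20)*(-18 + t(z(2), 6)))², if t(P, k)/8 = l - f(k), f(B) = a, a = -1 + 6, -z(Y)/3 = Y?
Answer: 1550025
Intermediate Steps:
z(Y) = -3*Y
a = 5
f(B) = 5
t(P, k) = -72 (t(P, k) = 8*(-4 - 1*5) = 8*(-4 - 5) = 8*(-9) = -72)
(-15 + (-34 + 20)*(-18 + t(z(2), 6)))² = (-15 + (-34 + 20)*(-18 - 72))² = (-15 - 14*(-90))² = (-15 + 1260)² = 1245² = 1550025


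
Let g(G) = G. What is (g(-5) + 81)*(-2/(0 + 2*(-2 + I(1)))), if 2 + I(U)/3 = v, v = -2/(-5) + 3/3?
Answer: 20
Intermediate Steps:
v = 7/5 (v = -2*(-⅕) + 3*(⅓) = ⅖ + 1 = 7/5 ≈ 1.4000)
I(U) = -9/5 (I(U) = -6 + 3*(7/5) = -6 + 21/5 = -9/5)
(g(-5) + 81)*(-2/(0 + 2*(-2 + I(1)))) = (-5 + 81)*(-2/(0 + 2*(-2 - 9/5))) = 76*(-2/(0 + 2*(-19/5))) = 76*(-2/(0 - 38/5)) = 76*(-2/(-38/5)) = 76*(-2*(-5/38)) = 76*(5/19) = 20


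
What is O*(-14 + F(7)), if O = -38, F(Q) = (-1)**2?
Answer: 494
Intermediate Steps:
F(Q) = 1
O*(-14 + F(7)) = -38*(-14 + 1) = -38*(-13) = 494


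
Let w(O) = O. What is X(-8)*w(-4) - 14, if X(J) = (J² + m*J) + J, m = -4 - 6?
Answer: -558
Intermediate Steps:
m = -10 (m = -4 - 1*6 = -4 - 6 = -10)
X(J) = J² - 9*J (X(J) = (J² - 10*J) + J = J² - 9*J)
X(-8)*w(-4) - 14 = -8*(-9 - 8)*(-4) - 14 = -8*(-17)*(-4) - 14 = 136*(-4) - 14 = -544 - 14 = -558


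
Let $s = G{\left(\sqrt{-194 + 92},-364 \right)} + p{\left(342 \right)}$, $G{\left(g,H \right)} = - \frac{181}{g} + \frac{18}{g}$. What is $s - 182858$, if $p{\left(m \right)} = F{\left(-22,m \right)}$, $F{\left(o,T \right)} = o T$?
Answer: $-190382 + \frac{163 i \sqrt{102}}{102} \approx -1.9038 \cdot 10^{5} + 16.139 i$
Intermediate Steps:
$F{\left(o,T \right)} = T o$
$G{\left(g,H \right)} = - \frac{163}{g}$
$p{\left(m \right)} = - 22 m$ ($p{\left(m \right)} = m \left(-22\right) = - 22 m$)
$s = -7524 + \frac{163 i \sqrt{102}}{102}$ ($s = - \frac{163}{\sqrt{-194 + 92}} - 7524 = - \frac{163}{\sqrt{-102}} - 7524 = - \frac{163}{i \sqrt{102}} - 7524 = - 163 \left(- \frac{i \sqrt{102}}{102}\right) - 7524 = \frac{163 i \sqrt{102}}{102} - 7524 = -7524 + \frac{163 i \sqrt{102}}{102} \approx -7524.0 + 16.139 i$)
$s - 182858 = \left(-7524 + \frac{163 i \sqrt{102}}{102}\right) - 182858 = -190382 + \frac{163 i \sqrt{102}}{102}$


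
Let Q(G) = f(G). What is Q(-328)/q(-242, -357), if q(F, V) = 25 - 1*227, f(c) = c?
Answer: 164/101 ≈ 1.6238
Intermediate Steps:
q(F, V) = -202 (q(F, V) = 25 - 227 = -202)
Q(G) = G
Q(-328)/q(-242, -357) = -328/(-202) = -328*(-1/202) = 164/101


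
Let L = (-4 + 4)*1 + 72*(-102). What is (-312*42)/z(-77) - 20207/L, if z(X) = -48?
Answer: 2025119/7344 ≈ 275.75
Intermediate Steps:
L = -7344 (L = 0*1 - 7344 = 0 - 7344 = -7344)
(-312*42)/z(-77) - 20207/L = -312*42/(-48) - 20207/(-7344) = -13104*(-1/48) - 20207*(-1/7344) = 273 + 20207/7344 = 2025119/7344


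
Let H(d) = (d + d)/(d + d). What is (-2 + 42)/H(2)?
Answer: 40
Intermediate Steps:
H(d) = 1 (H(d) = (2*d)/((2*d)) = (2*d)*(1/(2*d)) = 1)
(-2 + 42)/H(2) = (-2 + 42)/1 = 1*40 = 40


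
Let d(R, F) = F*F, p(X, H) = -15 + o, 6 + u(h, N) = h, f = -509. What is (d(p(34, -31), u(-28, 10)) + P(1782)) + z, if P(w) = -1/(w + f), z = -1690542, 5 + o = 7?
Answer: -2150588379/1273 ≈ -1.6894e+6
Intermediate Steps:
o = 2 (o = -5 + 7 = 2)
u(h, N) = -6 + h
p(X, H) = -13 (p(X, H) = -15 + 2 = -13)
P(w) = -1/(-509 + w) (P(w) = -1/(w - 509) = -1/(-509 + w))
d(R, F) = F**2
(d(p(34, -31), u(-28, 10)) + P(1782)) + z = ((-6 - 28)**2 - 1/(-509 + 1782)) - 1690542 = ((-34)**2 - 1/1273) - 1690542 = (1156 - 1*1/1273) - 1690542 = (1156 - 1/1273) - 1690542 = 1471587/1273 - 1690542 = -2150588379/1273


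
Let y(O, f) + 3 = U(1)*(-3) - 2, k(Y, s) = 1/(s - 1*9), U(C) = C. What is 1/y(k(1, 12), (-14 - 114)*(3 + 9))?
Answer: -1/8 ≈ -0.12500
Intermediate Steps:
k(Y, s) = 1/(-9 + s) (k(Y, s) = 1/(s - 9) = 1/(-9 + s))
y(O, f) = -8 (y(O, f) = -3 + (1*(-3) - 2) = -3 + (-3 - 2) = -3 - 5 = -8)
1/y(k(1, 12), (-14 - 114)*(3 + 9)) = 1/(-8) = -1/8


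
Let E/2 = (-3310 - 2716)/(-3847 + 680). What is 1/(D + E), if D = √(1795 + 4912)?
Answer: -38168684/67125214819 + 10029889*√6707/67125214819 ≈ 0.011668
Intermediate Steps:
D = √6707 ≈ 81.896
E = 12052/3167 (E = 2*((-3310 - 2716)/(-3847 + 680)) = 2*(-6026/(-3167)) = 2*(-6026*(-1/3167)) = 2*(6026/3167) = 12052/3167 ≈ 3.8055)
1/(D + E) = 1/(√6707 + 12052/3167) = 1/(12052/3167 + √6707)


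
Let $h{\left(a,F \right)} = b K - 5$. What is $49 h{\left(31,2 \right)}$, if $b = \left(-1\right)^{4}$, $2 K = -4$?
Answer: $-343$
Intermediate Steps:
$K = -2$ ($K = \frac{1}{2} \left(-4\right) = -2$)
$b = 1$
$h{\left(a,F \right)} = -7$ ($h{\left(a,F \right)} = 1 \left(-2\right) - 5 = -2 - 5 = -7$)
$49 h{\left(31,2 \right)} = 49 \left(-7\right) = -343$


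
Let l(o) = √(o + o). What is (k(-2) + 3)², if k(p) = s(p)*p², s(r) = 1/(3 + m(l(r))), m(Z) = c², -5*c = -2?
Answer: 113569/6241 ≈ 18.197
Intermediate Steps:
c = ⅖ (c = -⅕*(-2) = ⅖ ≈ 0.40000)
l(o) = √2*√o (l(o) = √(2*o) = √2*√o)
m(Z) = 4/25 (m(Z) = (⅖)² = 4/25)
s(r) = 25/79 (s(r) = 1/(3 + 4/25) = 1/(79/25) = 25/79)
k(p) = 25*p²/79
(k(-2) + 3)² = ((25/79)*(-2)² + 3)² = ((25/79)*4 + 3)² = (100/79 + 3)² = (337/79)² = 113569/6241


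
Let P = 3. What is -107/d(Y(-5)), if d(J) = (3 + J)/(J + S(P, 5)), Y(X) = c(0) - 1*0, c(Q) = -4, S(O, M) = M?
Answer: 107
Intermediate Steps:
Y(X) = -4 (Y(X) = -4 - 1*0 = -4 + 0 = -4)
d(J) = (3 + J)/(5 + J) (d(J) = (3 + J)/(J + 5) = (3 + J)/(5 + J))
-107/d(Y(-5)) = -107*(5 - 4)/(3 - 4) = -107/(-1/1) = -107/(1*(-1)) = -107/(-1) = -107*(-1) = 107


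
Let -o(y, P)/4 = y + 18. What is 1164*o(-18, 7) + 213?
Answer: 213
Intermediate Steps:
o(y, P) = -72 - 4*y (o(y, P) = -4*(y + 18) = -4*(18 + y) = -72 - 4*y)
1164*o(-18, 7) + 213 = 1164*(-72 - 4*(-18)) + 213 = 1164*(-72 + 72) + 213 = 1164*0 + 213 = 0 + 213 = 213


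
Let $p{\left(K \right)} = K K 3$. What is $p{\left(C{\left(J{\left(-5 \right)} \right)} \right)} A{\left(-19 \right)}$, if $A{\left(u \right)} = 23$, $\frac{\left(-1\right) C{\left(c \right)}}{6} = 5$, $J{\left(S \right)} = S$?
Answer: $62100$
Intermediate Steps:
$C{\left(c \right)} = -30$ ($C{\left(c \right)} = \left(-6\right) 5 = -30$)
$p{\left(K \right)} = 3 K^{2}$ ($p{\left(K \right)} = K^{2} \cdot 3 = 3 K^{2}$)
$p{\left(C{\left(J{\left(-5 \right)} \right)} \right)} A{\left(-19 \right)} = 3 \left(-30\right)^{2} \cdot 23 = 3 \cdot 900 \cdot 23 = 2700 \cdot 23 = 62100$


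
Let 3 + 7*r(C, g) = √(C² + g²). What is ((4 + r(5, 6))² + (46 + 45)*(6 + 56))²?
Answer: 76808949236/2401 + 80800*√61/7 ≈ 3.2081e+7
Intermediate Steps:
r(C, g) = -3/7 + √(C² + g²)/7
((4 + r(5, 6))² + (46 + 45)*(6 + 56))² = ((4 + (-3/7 + √(5² + 6²)/7))² + (46 + 45)*(6 + 56))² = ((4 + (-3/7 + √(25 + 36)/7))² + 91*62)² = ((4 + (-3/7 + √61/7))² + 5642)² = ((25/7 + √61/7)² + 5642)² = (5642 + (25/7 + √61/7)²)²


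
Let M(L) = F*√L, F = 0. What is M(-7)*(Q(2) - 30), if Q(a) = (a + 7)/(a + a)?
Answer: 0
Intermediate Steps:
Q(a) = (7 + a)/(2*a) (Q(a) = (7 + a)/((2*a)) = (7 + a)*(1/(2*a)) = (7 + a)/(2*a))
M(L) = 0 (M(L) = 0*√L = 0)
M(-7)*(Q(2) - 30) = 0*((½)*(7 + 2)/2 - 30) = 0*((½)*(½)*9 - 30) = 0*(9/4 - 30) = 0*(-111/4) = 0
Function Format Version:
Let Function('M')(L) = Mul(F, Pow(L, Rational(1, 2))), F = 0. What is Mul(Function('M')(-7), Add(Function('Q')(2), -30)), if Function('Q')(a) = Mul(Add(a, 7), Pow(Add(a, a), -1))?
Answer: 0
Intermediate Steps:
Function('Q')(a) = Mul(Rational(1, 2), Pow(a, -1), Add(7, a)) (Function('Q')(a) = Mul(Add(7, a), Pow(Mul(2, a), -1)) = Mul(Add(7, a), Mul(Rational(1, 2), Pow(a, -1))) = Mul(Rational(1, 2), Pow(a, -1), Add(7, a)))
Function('M')(L) = 0 (Function('M')(L) = Mul(0, Pow(L, Rational(1, 2))) = 0)
Mul(Function('M')(-7), Add(Function('Q')(2), -30)) = Mul(0, Add(Mul(Rational(1, 2), Pow(2, -1), Add(7, 2)), -30)) = Mul(0, Add(Mul(Rational(1, 2), Rational(1, 2), 9), -30)) = Mul(0, Add(Rational(9, 4), -30)) = Mul(0, Rational(-111, 4)) = 0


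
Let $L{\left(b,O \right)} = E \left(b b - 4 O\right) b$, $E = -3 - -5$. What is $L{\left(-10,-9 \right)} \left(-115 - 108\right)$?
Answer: $606560$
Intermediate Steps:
$E = 2$ ($E = -3 + 5 = 2$)
$L{\left(b,O \right)} = b \left(- 8 O + 2 b^{2}\right)$ ($L{\left(b,O \right)} = 2 \left(b b - 4 O\right) b = 2 \left(b^{2} - 4 O\right) b = \left(- 8 O + 2 b^{2}\right) b = b \left(- 8 O + 2 b^{2}\right)$)
$L{\left(-10,-9 \right)} \left(-115 - 108\right) = 2 \left(-10\right) \left(\left(-10\right)^{2} - -36\right) \left(-115 - 108\right) = 2 \left(-10\right) \left(100 + 36\right) \left(-223\right) = 2 \left(-10\right) 136 \left(-223\right) = \left(-2720\right) \left(-223\right) = 606560$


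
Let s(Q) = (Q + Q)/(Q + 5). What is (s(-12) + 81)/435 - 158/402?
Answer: -40588/204015 ≈ -0.19895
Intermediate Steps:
s(Q) = 2*Q/(5 + Q) (s(Q) = (2*Q)/(5 + Q) = 2*Q/(5 + Q))
(s(-12) + 81)/435 - 158/402 = (2*(-12)/(5 - 12) + 81)/435 - 158/402 = (2*(-12)/(-7) + 81)*(1/435) - 158*1/402 = (2*(-12)*(-1/7) + 81)*(1/435) - 79/201 = (24/7 + 81)*(1/435) - 79/201 = (591/7)*(1/435) - 79/201 = 197/1015 - 79/201 = -40588/204015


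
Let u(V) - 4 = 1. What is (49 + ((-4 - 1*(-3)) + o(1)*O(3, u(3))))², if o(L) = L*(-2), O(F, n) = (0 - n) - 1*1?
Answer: 3600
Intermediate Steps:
u(V) = 5 (u(V) = 4 + 1 = 5)
O(F, n) = -1 - n (O(F, n) = -n - 1 = -1 - n)
o(L) = -2*L
(49 + ((-4 - 1*(-3)) + o(1)*O(3, u(3))))² = (49 + ((-4 - 1*(-3)) + (-2*1)*(-1 - 1*5)))² = (49 + ((-4 + 3) - 2*(-1 - 5)))² = (49 + (-1 - 2*(-6)))² = (49 + (-1 + 12))² = (49 + 11)² = 60² = 3600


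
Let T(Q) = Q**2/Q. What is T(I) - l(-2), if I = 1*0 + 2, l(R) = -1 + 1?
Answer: 2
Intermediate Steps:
l(R) = 0
I = 2 (I = 0 + 2 = 2)
T(Q) = Q
T(I) - l(-2) = 2 - 1*0 = 2 + 0 = 2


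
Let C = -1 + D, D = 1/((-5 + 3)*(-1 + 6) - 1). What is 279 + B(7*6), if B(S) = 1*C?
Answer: 3057/11 ≈ 277.91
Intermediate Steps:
D = -1/11 (D = 1/(-2*5 - 1) = 1/(-10 - 1) = 1/(-11) = -1/11 ≈ -0.090909)
C = -12/11 (C = -1 - 1/11 = -12/11 ≈ -1.0909)
B(S) = -12/11 (B(S) = 1*(-12/11) = -12/11)
279 + B(7*6) = 279 - 12/11 = 3057/11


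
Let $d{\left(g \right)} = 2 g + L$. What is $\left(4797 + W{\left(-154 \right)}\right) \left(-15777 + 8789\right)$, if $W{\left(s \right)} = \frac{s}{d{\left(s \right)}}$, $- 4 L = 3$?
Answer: $- \frac{41403278068}{1235} \approx -3.3525 \cdot 10^{7}$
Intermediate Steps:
$L = - \frac{3}{4}$ ($L = \left(- \frac{1}{4}\right) 3 = - \frac{3}{4} \approx -0.75$)
$d{\left(g \right)} = - \frac{3}{4} + 2 g$ ($d{\left(g \right)} = 2 g - \frac{3}{4} = - \frac{3}{4} + 2 g$)
$W{\left(s \right)} = \frac{s}{- \frac{3}{4} + 2 s}$
$\left(4797 + W{\left(-154 \right)}\right) \left(-15777 + 8789\right) = \left(4797 + 4 \left(-154\right) \frac{1}{-3 + 8 \left(-154\right)}\right) \left(-15777 + 8789\right) = \left(4797 + 4 \left(-154\right) \frac{1}{-3 - 1232}\right) \left(-6988\right) = \left(4797 + 4 \left(-154\right) \frac{1}{-1235}\right) \left(-6988\right) = \left(4797 + 4 \left(-154\right) \left(- \frac{1}{1235}\right)\right) \left(-6988\right) = \left(4797 + \frac{616}{1235}\right) \left(-6988\right) = \frac{5924911}{1235} \left(-6988\right) = - \frac{41403278068}{1235}$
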